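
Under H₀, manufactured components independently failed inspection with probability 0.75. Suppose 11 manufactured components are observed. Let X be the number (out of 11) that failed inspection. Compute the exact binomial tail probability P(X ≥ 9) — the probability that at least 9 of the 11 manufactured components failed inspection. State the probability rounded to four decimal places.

P = 0.4552

X ~ Binomial(n=11, p=0.75).
P(X ≥ 9) = C(11,9)·0.75^9·0.25^2 + C(11,10)·0.75^10·0.25^1 + C(11,11)·0.75^11·0.25^0.
= 0.258104 + 0.154862 + 0.042235 = 0.4552.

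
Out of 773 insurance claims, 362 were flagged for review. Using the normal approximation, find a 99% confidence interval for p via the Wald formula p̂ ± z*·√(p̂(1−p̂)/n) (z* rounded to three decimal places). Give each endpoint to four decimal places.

(0.4221, 0.5145)

p̂ = 362/773 = 0.46831.
SE = √(p̂(1−p̂)/n) = √(0.248995/773) = 0.017948.
The 99% critical value is z* = 2.576.
Margin of error: 2.576 × 0.017948 = 0.04623.
CI: 0.46831 ± 0.04623 = (0.4221, 0.5145).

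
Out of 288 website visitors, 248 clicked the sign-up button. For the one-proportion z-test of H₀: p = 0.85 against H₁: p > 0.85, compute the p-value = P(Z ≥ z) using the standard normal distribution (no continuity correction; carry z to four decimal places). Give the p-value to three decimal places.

With x = 248 successes in n = 288, p̂ = 0.86111.
Null standard error: √(0.85·0.15/288) = √0.000442708 = 0.021041.
z = (p̂ − p₀)/SE = (248/288 − 0.85)/0.021041 ≈ 0.5281.
p-value = P(Z ≥ z) with z = 0.5281 → 0.299.

p-value = 0.299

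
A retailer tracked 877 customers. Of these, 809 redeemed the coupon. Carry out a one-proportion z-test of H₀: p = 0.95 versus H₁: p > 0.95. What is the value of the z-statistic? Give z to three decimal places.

z = -3.742

The sample proportion is 809/877 = 0.92246.
Under H₀, SE = √(p₀(1−p₀)/n) = √(0.95·0.05/877) = √0.000054162 = 0.007359.
z = (0.92246 − 0.95)/0.007359 = -0.02754/0.007359 = -3.742.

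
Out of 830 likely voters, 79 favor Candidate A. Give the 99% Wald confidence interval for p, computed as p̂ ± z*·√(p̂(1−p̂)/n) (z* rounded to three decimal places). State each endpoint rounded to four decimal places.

(0.0689, 0.1214)

Sample proportion p̂ = 79/830 = 0.09518.
SE(p̂) = √(0.09518·0.90482/830) = 0.010186.
For 99% confidence, z* = 2.576.
Margin of error: 2.576 × 0.010186 = 0.02624.
CI: 0.09518 ± 0.02624 = (0.0689, 0.1214).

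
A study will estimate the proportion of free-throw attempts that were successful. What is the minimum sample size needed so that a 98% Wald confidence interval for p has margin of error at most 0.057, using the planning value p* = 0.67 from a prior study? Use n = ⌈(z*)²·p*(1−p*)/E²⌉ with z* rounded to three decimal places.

z* = 2.326 at the 98% level.
p*(1−p*) = 0.67·0.33 = 0.2211.
Required n before rounding: 5.410276 × 0.2211 / 0.057² = 368.179.
Rounding up, n = 369.

n = 369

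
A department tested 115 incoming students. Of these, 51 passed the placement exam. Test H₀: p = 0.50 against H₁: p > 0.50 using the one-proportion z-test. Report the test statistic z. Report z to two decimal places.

p̂ = 51/115 = 0.44348.
SE₀ = √(0.50·0.50/115) = 0.046625.
Test statistic: z = -0.05652/0.046625 = -1.21.

z = -1.21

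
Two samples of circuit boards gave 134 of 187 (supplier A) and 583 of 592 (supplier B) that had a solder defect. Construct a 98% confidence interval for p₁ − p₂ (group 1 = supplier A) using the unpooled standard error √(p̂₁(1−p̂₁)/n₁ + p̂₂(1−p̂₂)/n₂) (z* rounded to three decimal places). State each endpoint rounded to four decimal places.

(-0.3458, -0.1907)

p̂₁ = 134/187 = 0.71658, p̂₂ = 583/592 = 0.98480; p̂₁ − p̂₂ = -0.26822.
SE = √(0.001086065 + 0.000025290) = √0.001111355 = 0.033337.
The 98% critical value is z* = 2.326. Margin of error = 0.07754.
Interval: -0.26822 ± 0.07754 → (-0.3458, -0.1907).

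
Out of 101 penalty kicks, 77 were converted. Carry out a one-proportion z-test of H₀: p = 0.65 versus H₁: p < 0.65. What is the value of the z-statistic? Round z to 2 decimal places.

z = 2.37

With x = 77 successes in n = 101, p̂ = 0.76238.
Null standard error: √(0.65·0.35/101) = √0.002252475 = 0.047460.
Test statistic: z = 0.11238/0.047460 = 2.37.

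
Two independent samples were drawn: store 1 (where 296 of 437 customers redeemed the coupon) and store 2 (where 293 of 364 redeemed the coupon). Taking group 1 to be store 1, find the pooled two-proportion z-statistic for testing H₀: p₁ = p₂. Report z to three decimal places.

z = -4.076

Sample proportions: p̂₁ = 296/437 = 0.67735 and p̂₂ = 293/364 = 0.80495.
Pooled p̂ = (296+293)/(437+364) = 589/801 = 0.73533.
SE = √[p̂(1−p̂)(1/n₁+1/n₂)] = √[0.73533·0.26467·(1/437+1/364)] ≈ 0.031305.
z = (p̂₁ − p̂₂)/SE = (0.67735 − 0.80495)/0.031305 = -0.12760/0.031305 = -4.076.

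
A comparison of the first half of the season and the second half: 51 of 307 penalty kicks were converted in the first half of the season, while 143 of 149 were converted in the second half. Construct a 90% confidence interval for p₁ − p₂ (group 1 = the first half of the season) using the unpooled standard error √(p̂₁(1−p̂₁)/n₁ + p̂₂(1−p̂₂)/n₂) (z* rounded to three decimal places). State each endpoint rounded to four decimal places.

p̂₁ = 0.16612, p̂₂ = 0.95973, so the observed difference is -0.79361.
Unpooled SE = √(p̂₁(1−p̂₁)/n₁ + p̂₂(1−p̂₂)/n₂) = √(0.000451227 + 0.000259375) = 0.026657.
z* = 1.645 at the 90% level. Margin = 1.645·0.026657 = 0.04385.
CI: -0.79361 ± 0.04385 = (-0.8375, -0.7498).

(-0.8375, -0.7498)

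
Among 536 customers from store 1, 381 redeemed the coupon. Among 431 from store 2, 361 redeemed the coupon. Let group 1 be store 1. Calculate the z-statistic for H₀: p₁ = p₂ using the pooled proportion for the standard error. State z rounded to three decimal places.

Sample proportions: p̂₁ = 381/536 = 0.71082 and p̂₂ = 361/431 = 0.83759.
Pooling: p̂ = 742/967 = 0.76732.
SE = √[p̂(1−p̂)(1/n₁+1/n₂)] = √[0.76732·0.23268·(1/536+1/431)] ≈ 0.027338.
z = -0.12677/0.027338 = -4.637.

z = -4.637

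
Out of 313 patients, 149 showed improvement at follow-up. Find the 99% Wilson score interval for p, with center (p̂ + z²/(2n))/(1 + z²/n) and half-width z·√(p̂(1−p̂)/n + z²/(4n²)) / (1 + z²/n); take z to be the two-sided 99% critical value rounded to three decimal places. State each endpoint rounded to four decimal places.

Here p̂ = 149/313 = 0.47604 and z = 2.576 (z² = 6.635776).
1 + z²/n = 1.021201.
Adjusted center: (0.47604 + z²/(2n))/1.021201 = 0.47654.
Radicand: p̂(1−p̂)/n + z²/(4n²) = 0.000796888 + 0.000016933 = 0.000813821.
Half-width = z·√(radicand)/denom = 2.576·0.028528/1.021201 = 0.07196.
Interval: 0.47654 ± 0.07196 → (0.4046, 0.5485).

(0.4046, 0.5485)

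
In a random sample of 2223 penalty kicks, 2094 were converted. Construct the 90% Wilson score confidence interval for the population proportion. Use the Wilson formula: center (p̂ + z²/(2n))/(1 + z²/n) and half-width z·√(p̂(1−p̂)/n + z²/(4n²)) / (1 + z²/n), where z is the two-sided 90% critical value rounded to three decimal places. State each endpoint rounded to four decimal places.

Here p̂ = 2094/2223 = 0.94197 and z = 1.645 (z² = 2.706025).
Denominator 1 + z²/n = 1 + 2.706025/2223 = 1.001217.
Adjusted center: (0.94197 + z²/(2n))/1.001217 = 0.94143.
Radicand: p̂(1−p̂)/n + z²/(4n²) = 0.000024589 + 0.000000137 = 0.000024726.
Half-width = z·√(radicand)/denom = 1.645·0.004973/1.001217 = 0.00817.
CI: 0.94143 ± 0.00817 = (0.9333, 0.9496).

(0.9333, 0.9496)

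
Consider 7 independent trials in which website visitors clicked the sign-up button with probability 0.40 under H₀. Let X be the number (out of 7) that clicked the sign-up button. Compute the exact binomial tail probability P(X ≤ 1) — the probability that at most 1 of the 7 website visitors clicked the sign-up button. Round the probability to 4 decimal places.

P = 0.1586

X ~ Binomial(n=7, p=0.40).
P(X ≤ 1) = C(7,0)·0.40^0·0.60^7 + C(7,1)·0.40^1·0.60^6.
= 0.027994 + 0.130637 = 0.1586.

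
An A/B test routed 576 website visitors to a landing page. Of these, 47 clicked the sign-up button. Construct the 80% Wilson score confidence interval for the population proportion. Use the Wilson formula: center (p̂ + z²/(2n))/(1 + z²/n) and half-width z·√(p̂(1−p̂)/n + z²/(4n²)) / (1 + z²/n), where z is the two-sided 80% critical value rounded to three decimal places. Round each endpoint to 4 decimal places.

(0.0681, 0.0974)

Here p̂ = 47/576 = 0.08160 and z = 1.282 (z² = 1.643524).
1 + z²/n = 1.002853.
Center = (0.08160 + 0.001427)/1.002853 = 0.08279.
Radicand: p̂(1−p̂)/n + z²/(4n²) = 0.000130103 + 0.000001238 = 0.000131341.
Half-width = z·√(radicand)/denom = 1.282·0.011460/1.002853 = 0.01465.
So the interval runs from 0.0681 to 0.0974.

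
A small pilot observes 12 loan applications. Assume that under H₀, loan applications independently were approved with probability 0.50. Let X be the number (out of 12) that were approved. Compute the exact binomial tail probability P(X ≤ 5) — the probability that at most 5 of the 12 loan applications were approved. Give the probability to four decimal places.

P = 0.3872

X ~ Binomial(n=12, p=0.50).
P(X ≤ 5) = Σ_{j=0}^{5} C(12,j)·0.50^j·0.50^{12−j}.
= 0.000244 + 0.002930 + 0.016113 + 0.053711 + 0.120850 + 0.193359 = 0.3872.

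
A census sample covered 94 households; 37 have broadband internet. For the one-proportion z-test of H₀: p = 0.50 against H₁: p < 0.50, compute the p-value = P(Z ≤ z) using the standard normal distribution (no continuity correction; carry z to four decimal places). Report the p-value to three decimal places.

p-value = 0.020

With x = 37 successes in n = 94, p̂ = 0.39362.
Null standard error: √(0.50·0.50/94) = √0.002659574 = 0.051571.
Test statistic (full precision, shown to 4 dp): z = (37/94 − 0.50)/SE₀ ≈ -2.0628.
From the standard normal, P(Z ≤ z) = 0.020.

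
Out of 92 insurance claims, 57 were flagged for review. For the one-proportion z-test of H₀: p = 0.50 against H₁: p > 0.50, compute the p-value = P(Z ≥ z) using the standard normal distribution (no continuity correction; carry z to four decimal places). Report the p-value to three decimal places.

p̂ = 57/92 = 0.61957.
SE₀ = √(0.50·0.50/92) = 0.052129.
z = (p̂ − p₀)/SE = (57/92 − 0.50)/0.052129 ≈ 2.2937.
From the standard normal, P(Z ≥ z) = 0.011.

p-value = 0.011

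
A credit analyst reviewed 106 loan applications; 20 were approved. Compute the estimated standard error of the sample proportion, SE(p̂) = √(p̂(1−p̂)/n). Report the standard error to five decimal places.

Sample proportion p̂ = 20/106 = 0.18868.
p̂(1−p̂) = 0.18868·0.81132 = 0.153080.
SE = √(0.153080/106) = 0.03800.

SE = 0.03800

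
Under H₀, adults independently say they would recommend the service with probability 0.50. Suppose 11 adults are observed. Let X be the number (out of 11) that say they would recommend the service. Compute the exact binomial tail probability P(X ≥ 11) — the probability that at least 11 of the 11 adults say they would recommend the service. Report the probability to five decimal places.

P = 0.00049

X ~ Binomial(n=11, p=0.50).
P(X ≥ 11) = C(11,11)·0.50^11·0.50^0.
= 0.000488 = 0.00049.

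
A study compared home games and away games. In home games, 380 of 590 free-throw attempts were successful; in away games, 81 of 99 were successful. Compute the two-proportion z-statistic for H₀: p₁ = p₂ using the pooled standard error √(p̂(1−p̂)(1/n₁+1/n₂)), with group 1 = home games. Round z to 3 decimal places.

z = -3.407

p̂₁ = 380/590 = 0.64407, p̂₂ = 81/99 = 0.81818.
Pooled p̂ = (380+81)/(590+99) = 461/689 = 0.66909.
Pooled SE = √[0.2214100·0.01179593] ≈ 0.051105.
z = -0.17411/0.051105 = -3.407.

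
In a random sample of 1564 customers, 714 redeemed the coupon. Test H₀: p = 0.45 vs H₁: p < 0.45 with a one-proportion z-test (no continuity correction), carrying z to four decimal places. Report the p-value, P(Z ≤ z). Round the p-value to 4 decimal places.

With x = 714 successes in n = 1564, p̂ = 0.45652.
Null standard error: √(0.45·0.55/1564) = √0.000158248 = 0.012580.
Test statistic (full precision, shown to 4 dp): z = (714/1564 − 0.45)/SE₀ ≈ 0.5184.
From the standard normal, P(Z ≤ z) = 0.6979.

p-value = 0.6979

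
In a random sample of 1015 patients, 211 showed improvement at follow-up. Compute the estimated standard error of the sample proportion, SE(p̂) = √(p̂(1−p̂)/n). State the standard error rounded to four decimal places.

SE = 0.0127

p̂ = 211/1015 = 0.20788.
p̂(1−p̂) = 0.164666.
SE = √(0.164666/1015) = √0.000162233 = 0.0127.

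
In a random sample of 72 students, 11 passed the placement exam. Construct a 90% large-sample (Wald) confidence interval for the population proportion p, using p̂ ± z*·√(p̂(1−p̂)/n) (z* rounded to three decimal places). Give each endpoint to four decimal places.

(0.0830, 0.2225)

Sample proportion p̂ = 11/72 = 0.15278.
SE(p̂) = √(0.15278·0.84722/72) = 0.042400.
The 90% critical value is z* = 1.645.
Margin = 1.645·0.042400 = 0.06975.
CI: 0.15278 ± 0.06975 = (0.0830, 0.2225).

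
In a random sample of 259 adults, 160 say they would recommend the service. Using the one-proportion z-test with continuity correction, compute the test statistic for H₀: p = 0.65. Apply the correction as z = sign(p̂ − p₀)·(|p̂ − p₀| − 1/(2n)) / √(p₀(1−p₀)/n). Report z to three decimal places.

z = -1.023

Sample proportion p̂ = 160/259 = 0.61776. p̂ − p₀ = -0.032239.
1/(2n) = 0.001931.
Corrected numerator: |-0.032239| − 0.001931 = 0.030308.
Null standard error: √(0.65·0.35/259) = √0.000878378 = 0.029637.
z = (−)0.030308/0.029637 = -1.023.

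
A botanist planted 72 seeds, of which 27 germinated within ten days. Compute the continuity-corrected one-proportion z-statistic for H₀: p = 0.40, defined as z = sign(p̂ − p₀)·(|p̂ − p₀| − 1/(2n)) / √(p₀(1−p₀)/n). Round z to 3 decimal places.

p̂ = 27/72 = 0.37500. p̂ − p₀ = -0.025000.
1/(2n) = 0.006944.
Corrected numerator: |-0.025000| − 0.006944 = 0.018056.
Null standard error: √(0.40·0.60/72) = √0.003333333 = 0.057735.
z = −0.018056/0.057735 = -0.313.

z = -0.313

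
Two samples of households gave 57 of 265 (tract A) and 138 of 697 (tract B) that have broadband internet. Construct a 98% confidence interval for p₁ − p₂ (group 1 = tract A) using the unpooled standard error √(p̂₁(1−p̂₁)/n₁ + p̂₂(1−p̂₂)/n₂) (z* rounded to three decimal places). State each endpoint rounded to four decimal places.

(-0.0513, 0.0855)

p̂₁ = 0.21509, p̂₂ = 0.19799, so the observed difference is 0.01710.
SE = √(0.000637090 + 0.000227820) = √0.000864910 = 0.029409.
For 98% confidence, z* = 2.326. Margin = 2.326·0.029409 = 0.06841.
CI: 0.01710 ± 0.06841 = (-0.0513, 0.0855).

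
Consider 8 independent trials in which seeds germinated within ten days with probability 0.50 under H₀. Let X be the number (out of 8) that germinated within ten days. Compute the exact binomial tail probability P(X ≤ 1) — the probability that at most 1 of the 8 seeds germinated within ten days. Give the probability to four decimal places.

P = 0.0352

X ~ Binomial(n=8, p=0.50).
P(X ≤ 1) = C(8,0)·0.50^0·0.50^8 + C(8,1)·0.50^1·0.50^7.
= 0.003906 + 0.031250 = 0.0352.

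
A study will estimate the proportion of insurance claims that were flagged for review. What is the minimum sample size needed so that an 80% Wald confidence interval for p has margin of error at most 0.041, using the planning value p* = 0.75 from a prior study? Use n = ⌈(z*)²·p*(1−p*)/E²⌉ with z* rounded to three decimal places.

For 80% confidence, z* = 1.282.
p*(1−p*) = 0.1875.
(z*)²·p*(1−p*)/E² = 1.643524·0.1875/0.001681 = 183.320.
⌈183.320⌉ = 184.

n = 184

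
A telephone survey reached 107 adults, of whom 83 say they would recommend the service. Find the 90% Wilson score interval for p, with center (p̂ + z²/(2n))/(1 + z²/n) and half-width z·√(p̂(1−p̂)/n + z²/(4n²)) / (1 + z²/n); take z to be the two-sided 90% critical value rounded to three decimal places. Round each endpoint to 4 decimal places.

(0.7030, 0.8348)

Here p̂ = 83/107 = 0.77570 and z = 1.645 (z² = 2.706025).
1 + z²/n = 1.025290.
Adjusted center: (0.77570 + z²/(2n))/1.025290 = 0.76890.
Radicand: p̂(1−p̂)/n + z²/(4n²) = 0.001626065 + 0.000059089 = 0.001685154.
Half-width = 1.645·√0.001685154/1.025290 = 0.06586.
So the interval runs from 0.7030 to 0.8348.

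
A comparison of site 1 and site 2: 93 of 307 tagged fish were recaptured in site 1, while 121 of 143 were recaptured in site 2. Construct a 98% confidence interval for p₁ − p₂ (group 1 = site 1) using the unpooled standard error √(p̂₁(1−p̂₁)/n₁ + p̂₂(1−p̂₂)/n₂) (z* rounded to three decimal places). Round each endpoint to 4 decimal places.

(-0.6362, -0.4502)

p̂₁ = 0.30293, p̂₂ = 0.84615, so the observed difference is -0.54322.
SE = √(0.000687831 + 0.000910332) = √0.001598163 = 0.039977.
For 98% confidence, z* = 2.326. Margin = 2.326·0.039977 = 0.09299.
CI: -0.54322 ± 0.09299 = (-0.6362, -0.4502).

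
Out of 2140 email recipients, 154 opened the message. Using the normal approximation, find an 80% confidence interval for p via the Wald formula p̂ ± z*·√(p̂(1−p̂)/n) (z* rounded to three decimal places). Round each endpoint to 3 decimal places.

Sample proportion p̂ = 154/2140 = 0.07196.
Standard error of p̂: √(0.066784/2140) = √0.000031207 = 0.005586.
The 80% critical value is z* = 1.282.
Margin = 1.282·0.005586 = 0.00716.
So the interval runs from 0.065 to 0.079.

(0.065, 0.079)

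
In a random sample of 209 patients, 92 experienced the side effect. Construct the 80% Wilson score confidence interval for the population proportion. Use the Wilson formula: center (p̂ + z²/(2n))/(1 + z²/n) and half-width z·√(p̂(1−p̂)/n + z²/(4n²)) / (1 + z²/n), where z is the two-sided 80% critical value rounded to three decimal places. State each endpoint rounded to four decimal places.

(0.3968, 0.4845)

p̂ = 92/209 = 0.44019; z = 1.282, so z² = 1.643524.
1 + z²/n = 1.007864.
Adjusted center: (0.44019 + z²/(2n))/1.007864 = 0.44066.
Radicand: p̂(1−p̂)/n + z²/(4n²) = 0.001179057 + 0.000009406 = 0.001188463.
Half-width = 1.282·√0.001188463/1.007864 = 0.04385.
CI: 0.44066 ± 0.04385 = (0.3968, 0.4845).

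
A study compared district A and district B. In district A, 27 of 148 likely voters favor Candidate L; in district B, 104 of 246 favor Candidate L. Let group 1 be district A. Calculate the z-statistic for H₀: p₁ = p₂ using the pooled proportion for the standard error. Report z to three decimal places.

z = -4.904

Sample proportions: p̂₁ = 27/148 = 0.18243 and p̂₂ = 104/246 = 0.42276.
Pooling: p̂ = 131/394 = 0.33249.
Pooled SE = √[0.2219395·0.01082180] ≈ 0.049008.
z = (p̂₁ − p̂₂)/SE = (0.18243 − 0.42276)/0.049008 = -0.24033/0.049008 = -4.904.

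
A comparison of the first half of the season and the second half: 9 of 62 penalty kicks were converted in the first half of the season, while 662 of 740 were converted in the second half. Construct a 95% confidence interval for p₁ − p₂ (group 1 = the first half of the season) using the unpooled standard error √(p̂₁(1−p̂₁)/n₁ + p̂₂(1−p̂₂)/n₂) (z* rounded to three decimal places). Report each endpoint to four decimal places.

(-0.8399, -0.6590)

p̂₁ = 0.14516, p̂₂ = 0.89459, so the observed difference is -0.74943.
SE = √(0.002001443 + 0.000127426) = √0.002128869 = 0.046140.
The 95% critical value is z* = 1.960. Margin = 1.960·0.046140 = 0.09043.
CI: -0.74943 ± 0.09043 = (-0.8399, -0.6590).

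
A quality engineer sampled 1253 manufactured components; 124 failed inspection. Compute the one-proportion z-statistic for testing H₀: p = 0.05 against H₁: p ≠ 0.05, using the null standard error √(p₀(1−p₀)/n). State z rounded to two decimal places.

z = 7.95

With x = 124 successes in n = 1253, p̂ = 0.09896.
SE₀ = √(0.05·0.95/1253) = 0.006157.
Test statistic: z = 0.04896/0.006157 = 7.95.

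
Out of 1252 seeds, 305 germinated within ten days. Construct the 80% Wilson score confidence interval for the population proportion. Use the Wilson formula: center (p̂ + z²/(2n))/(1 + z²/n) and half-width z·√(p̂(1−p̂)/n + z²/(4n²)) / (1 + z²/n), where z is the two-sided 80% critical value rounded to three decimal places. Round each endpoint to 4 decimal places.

p̂ = 305/1252 = 0.24361; z = 1.282, so z² = 1.643524.
1 + z²/n = 1.001313.
Adjusted center: (0.24361 + z²/(2n))/1.001313 = 0.24395.
Radicand: p̂(1−p̂)/n + z²/(4n²) = 0.000147176 + 0.000000262 = 0.000147438.
Half-width = 1.282·√0.000147438/1.001313 = 0.01555.
Interval: 0.24395 ± 0.01555 → (0.2284, 0.2595).

(0.2284, 0.2595)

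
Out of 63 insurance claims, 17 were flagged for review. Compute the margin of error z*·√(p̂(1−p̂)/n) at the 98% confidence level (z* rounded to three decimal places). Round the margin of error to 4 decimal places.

ME = 0.1301

p̂ = 17/63 = 0.26984.
SE(p̂) = √(0.26984·0.73016/63) = 0.055923.
The 98% critical value is z* = 2.326.
ME = 2.326·0.055923 = 0.1301.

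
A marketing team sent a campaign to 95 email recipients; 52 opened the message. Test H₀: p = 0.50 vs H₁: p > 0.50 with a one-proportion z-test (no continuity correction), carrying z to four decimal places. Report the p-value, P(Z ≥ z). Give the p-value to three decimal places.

p̂ = 52/95 = 0.54737.
Under H₀, SE = √(p₀(1−p₀)/n) = √(0.50·0.50/95) = √0.002631579 = 0.051299.
z = (p̂ − p₀)/SE = (52/95 − 0.50)/0.051299 ≈ 0.9234.
From the standard normal, P(Z ≥ z) = 0.178.

p-value = 0.178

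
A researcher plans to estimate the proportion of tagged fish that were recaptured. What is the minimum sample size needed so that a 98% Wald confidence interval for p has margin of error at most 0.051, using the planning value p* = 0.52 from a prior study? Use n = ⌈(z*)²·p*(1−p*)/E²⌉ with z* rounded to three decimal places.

n = 520

The 98% critical value is z* = 2.326.
p*(1−p*) = 0.52·0.48 = 0.2496.
(z*)²·p*(1−p*)/E² = 5.410276·0.2496/0.002601 = 519.187.
⌈519.187⌉ = 520.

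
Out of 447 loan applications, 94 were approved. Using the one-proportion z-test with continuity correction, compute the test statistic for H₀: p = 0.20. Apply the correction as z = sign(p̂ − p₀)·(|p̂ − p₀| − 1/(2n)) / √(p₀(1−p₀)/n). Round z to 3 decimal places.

z = 0.485

Sample proportion p̂ = 94/447 = 0.21029. p̂ − p₀ = 0.010291.
1/(2n) = 0.001119.
Corrected numerator: |0.010291| − 0.001119 = 0.009172.
Null standard error: √(0.20·0.80/447) = √0.000357942 = 0.018919.
z = (+)0.009172/0.018919 = 0.485.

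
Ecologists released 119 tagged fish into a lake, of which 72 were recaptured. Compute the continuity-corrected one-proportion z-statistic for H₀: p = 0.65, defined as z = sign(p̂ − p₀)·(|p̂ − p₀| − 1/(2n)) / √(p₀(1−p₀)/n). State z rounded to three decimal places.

z = -0.932

p̂ = 72/119 = 0.60504. p̂ − p₀ = -0.044958.
Continuity correction 1/(2n) = 1/238 = 0.004202.
Corrected numerator: |-0.044958| − 0.004202 = 0.040756.
Null standard error: √(0.65·0.35/119) = √0.001911765 = 0.043724.
z = (−)0.040756/0.043724 = -0.932.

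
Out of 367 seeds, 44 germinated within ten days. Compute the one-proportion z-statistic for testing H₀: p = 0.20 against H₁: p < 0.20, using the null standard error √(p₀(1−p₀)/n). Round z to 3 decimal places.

z = -3.837

The sample proportion is 44/367 = 0.11989.
Null standard error: √(0.20·0.80/367) = √0.000435967 = 0.020880.
z = (0.11989 − 0.20)/0.020880 = -0.08011/0.020880 = -3.837.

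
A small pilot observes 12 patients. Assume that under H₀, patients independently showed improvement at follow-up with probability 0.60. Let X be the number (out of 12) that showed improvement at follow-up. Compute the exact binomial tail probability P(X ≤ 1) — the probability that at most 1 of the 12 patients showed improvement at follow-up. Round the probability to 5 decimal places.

X ~ Binomial(n=12, p=0.60).
P(X ≤ 1) = C(12,0)·0.60^0·0.40^12 + C(12,1)·0.60^1·0.40^11.
= 0.000017 + 0.000302 = 0.00032.

P = 0.00032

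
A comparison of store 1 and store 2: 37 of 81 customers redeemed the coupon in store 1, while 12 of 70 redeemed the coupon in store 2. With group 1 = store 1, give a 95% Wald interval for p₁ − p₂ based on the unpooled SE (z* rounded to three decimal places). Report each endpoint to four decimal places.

p̂₁ = 37/81 = 0.45679, p̂₂ = 12/70 = 0.17143; p̂₁ − p̂₂ = 0.28536.
SE = √(0.003063369 + 0.002029155) = √0.005092524 = 0.071362.
The 95% critical value is z* = 1.960. Margin = 1.960·0.071362 = 0.13987.
CI: 0.28536 ± 0.13987 = (0.1455, 0.4252).

(0.1455, 0.4252)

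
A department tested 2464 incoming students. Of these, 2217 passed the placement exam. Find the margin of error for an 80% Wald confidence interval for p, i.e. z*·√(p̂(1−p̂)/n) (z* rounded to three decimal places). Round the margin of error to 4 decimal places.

p̂ = 2217/2464 = 0.89976.
Standard error of p̂: √(0.090195/2464) = √0.000036605 = 0.006050.
For 80% confidence, z* = 1.282.
So ME = 0.0078.

ME = 0.0078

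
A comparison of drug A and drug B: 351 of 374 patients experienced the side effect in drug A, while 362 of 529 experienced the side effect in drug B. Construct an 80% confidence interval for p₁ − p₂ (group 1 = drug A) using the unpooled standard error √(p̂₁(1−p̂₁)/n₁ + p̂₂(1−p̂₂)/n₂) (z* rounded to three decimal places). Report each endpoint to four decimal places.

(0.2238, 0.2846)

p̂₁ = 0.93850, p̂₂ = 0.68431, so the observed difference is 0.25419.
Unpooled SE = √(p̂₁(1−p̂₁)/n₁ + p̂₂(1−p̂₂)/n₂) = √(0.000154319 + 0.000408374) = 0.023721.
The 80% critical value is z* = 1.282. Margin of error = 0.03041.
CI: 0.25419 ± 0.03041 = (0.2238, 0.2846).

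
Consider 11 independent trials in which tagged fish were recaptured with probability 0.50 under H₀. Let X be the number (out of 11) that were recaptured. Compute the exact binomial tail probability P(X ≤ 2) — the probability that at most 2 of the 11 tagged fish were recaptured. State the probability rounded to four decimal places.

X ~ Binomial(n=11, p=0.50).
P(X ≤ 2) = C(11,0)·0.50^0·0.50^11 + C(11,1)·0.50^1·0.50^10 + C(11,2)·0.50^2·0.50^9.
= 0.000488 + 0.005371 + 0.026855 = 0.0327.

P = 0.0327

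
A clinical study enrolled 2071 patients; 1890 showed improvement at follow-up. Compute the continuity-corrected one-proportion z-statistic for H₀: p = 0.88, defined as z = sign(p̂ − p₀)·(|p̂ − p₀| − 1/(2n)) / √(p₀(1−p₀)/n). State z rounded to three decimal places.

With x = 1890 successes in n = 2071, p̂ = 0.91260. p̂ − p₀ = 0.032603.
1/(2n) = 0.000241.
Corrected numerator: |0.032603| − 0.000241 = 0.032362.
SE₀ = √(0.88·0.12/2071) = 0.007141.
z = (+)0.032362/0.007141 = 4.532.

z = 4.532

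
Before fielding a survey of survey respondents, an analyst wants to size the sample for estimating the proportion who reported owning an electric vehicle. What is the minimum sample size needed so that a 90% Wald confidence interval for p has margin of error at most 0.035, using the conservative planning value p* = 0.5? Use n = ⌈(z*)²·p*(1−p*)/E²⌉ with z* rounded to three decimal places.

The 90% critical value is z* = 1.645.
p*(1−p*) = 0.2500.
(z*)²·p*(1−p*)/E² = 2.706025·0.2500/0.001225 = 552.250.
⌈552.250⌉ = 553.

n = 553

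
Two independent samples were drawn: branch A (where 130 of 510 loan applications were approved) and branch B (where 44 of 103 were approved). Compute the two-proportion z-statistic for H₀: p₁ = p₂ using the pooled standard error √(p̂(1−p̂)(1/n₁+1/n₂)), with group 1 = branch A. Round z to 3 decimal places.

z = -3.537

p̂₁ = 130/510 = 0.25490, p̂₂ = 44/103 = 0.42718.
Pooled p̂ = (130+44)/(510+103) = 174/613 = 0.28385.
Pooled SE = √[0.2032791·0.01166952] ≈ 0.048705.
z = -0.17228/0.048705 = -3.537.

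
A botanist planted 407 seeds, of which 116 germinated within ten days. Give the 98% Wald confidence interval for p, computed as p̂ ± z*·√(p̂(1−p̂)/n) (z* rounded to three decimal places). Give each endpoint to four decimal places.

The sample proportion is 116/407 = 0.28501.
SE = √(p̂(1−p̂)/n) = √(0.203780/407) = 0.022376.
z* = 2.326 at the 98% level.
Margin = 2.326·0.022376 = 0.05205.
Interval: 0.28501 ± 0.05205 → (0.2330, 0.3371).

(0.2330, 0.3371)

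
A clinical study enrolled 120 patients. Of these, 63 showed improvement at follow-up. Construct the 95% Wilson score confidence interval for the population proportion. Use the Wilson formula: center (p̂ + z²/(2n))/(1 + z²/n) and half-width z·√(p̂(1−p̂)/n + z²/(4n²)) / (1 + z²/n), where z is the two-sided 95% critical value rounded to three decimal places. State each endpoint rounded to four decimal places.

(0.4363, 0.6122)

p̂ = 63/120 = 0.52500; z = 1.960, so z² = 3.841600.
Denominator 1 + z²/n = 1 + 3.841600/120 = 1.032013.
Center = (0.52500 + 0.016007)/1.032013 = 0.52422.
Radicand: p̂(1−p̂)/n + z²/(4n²) = 0.002078125 + 0.000066694 = 0.002144819.
Half-width = 1.960·√0.002144819/1.032013 = 0.08796.
CI: 0.52422 ± 0.08796 = (0.4363, 0.6122).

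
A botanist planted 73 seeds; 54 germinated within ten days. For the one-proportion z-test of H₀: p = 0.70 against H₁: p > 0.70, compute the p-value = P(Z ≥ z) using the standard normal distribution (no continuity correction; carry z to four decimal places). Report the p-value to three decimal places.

p-value = 0.229

Sample proportion p̂ = 54/73 = 0.73973.
Null standard error: √(0.70·0.30/73) = √0.002876712 = 0.053635.
Test statistic (full precision, shown to 4 dp): z = (54/73 − 0.70)/SE₀ ≈ 0.7407.
From the standard normal, P(Z ≥ z) = 0.229.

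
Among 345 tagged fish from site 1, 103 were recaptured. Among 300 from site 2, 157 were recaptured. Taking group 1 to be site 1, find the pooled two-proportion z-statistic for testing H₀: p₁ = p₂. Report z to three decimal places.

p̂₁ = 103/345 = 0.29855, p̂₂ = 157/300 = 0.52333.
Pooling: p̂ = 260/645 = 0.40310.
Pooled SE = √[0.2406105·0.00623188] ≈ 0.038723.
z = -0.22478/0.038723 = -5.805.

z = -5.805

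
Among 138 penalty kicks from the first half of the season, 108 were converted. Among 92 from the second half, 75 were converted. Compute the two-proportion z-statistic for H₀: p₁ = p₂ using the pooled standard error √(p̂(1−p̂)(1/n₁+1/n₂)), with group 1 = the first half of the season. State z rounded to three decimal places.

z = -0.601

Sample proportions: p̂₁ = 108/138 = 0.78261 and p̂₂ = 75/92 = 0.81522.
Pooled p̂ = (108+75)/(138+92) = 183/230 = 0.79565.
SE = √[p̂(1−p̂)(1/n₁+1/n₂)] = √[0.79565·0.20435·(1/138+1/92)] ≈ 0.054272.
z = -0.03261/0.054272 = -0.601.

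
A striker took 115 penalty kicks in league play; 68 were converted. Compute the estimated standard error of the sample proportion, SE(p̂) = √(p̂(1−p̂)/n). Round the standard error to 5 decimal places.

The sample proportion is 68/115 = 0.59130.
p̂(1−p̂) = 0.59130·0.40870 = 0.241664.
SE = √(0.241664/115) = √0.002101426 = 0.04584.

SE = 0.04584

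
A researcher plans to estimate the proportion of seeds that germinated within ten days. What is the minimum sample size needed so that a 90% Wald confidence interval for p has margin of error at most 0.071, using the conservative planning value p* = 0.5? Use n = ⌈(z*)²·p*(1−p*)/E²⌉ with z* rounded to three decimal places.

n = 135

For 90% confidence, z* = 1.645.
p*(1−p*) = 0.2500.
(z*)²·p*(1−p*)/E² = 2.706025·0.2500/0.005041 = 134.201.
Rounding up, n = 135.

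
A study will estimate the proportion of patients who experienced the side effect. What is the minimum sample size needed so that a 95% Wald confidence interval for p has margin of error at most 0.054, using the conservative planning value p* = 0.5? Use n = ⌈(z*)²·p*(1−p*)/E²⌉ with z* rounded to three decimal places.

n = 330

The 95% critical value is z* = 1.960.
p*(1−p*) = 0.2500.
Required n before rounding: 3.841600 × 0.2500 / 0.054² = 329.355.
⌈329.355⌉ = 330.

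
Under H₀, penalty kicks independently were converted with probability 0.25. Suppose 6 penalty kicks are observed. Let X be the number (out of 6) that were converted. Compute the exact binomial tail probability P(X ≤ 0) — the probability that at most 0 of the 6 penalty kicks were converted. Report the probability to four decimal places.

P = 0.1780

X is binomial with n = 6 and p = 0.25.
P(X ≤ 0) = C(6,0)·0.25^0·0.75^6.
= 0.177979 = 0.1780.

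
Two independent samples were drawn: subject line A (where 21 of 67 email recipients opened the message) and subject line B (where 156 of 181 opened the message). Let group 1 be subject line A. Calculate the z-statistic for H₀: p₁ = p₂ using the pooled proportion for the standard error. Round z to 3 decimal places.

Sample proportions: p̂₁ = 21/67 = 0.31343 and p̂₂ = 156/181 = 0.86188.
Pooled p̂ = (21+156)/(67+181) = 177/248 = 0.71371.
SE = √[p̂(1−p̂)(1/n₁+1/n₂)] = √[0.71371·0.28629·(1/67+1/181)] ≈ 0.064642.
z = -0.54845/0.064642 = -8.484.

z = -8.484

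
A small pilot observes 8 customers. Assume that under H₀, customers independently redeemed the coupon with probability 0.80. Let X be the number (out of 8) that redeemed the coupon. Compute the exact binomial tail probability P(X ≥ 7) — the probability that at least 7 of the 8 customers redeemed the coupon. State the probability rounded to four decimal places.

P = 0.5033

X ~ Binomial(n=8, p=0.80).
P(X ≥ 7) = C(8,7)·0.80^7·0.20^1 + C(8,8)·0.80^8·0.20^0.
= 0.335544 + 0.167772 = 0.5033.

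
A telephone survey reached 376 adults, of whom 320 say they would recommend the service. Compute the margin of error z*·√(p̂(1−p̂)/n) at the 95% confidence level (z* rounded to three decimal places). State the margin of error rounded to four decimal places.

Sample proportion p̂ = 320/376 = 0.85106.
SE = √(p̂(1−p̂)/n) = √(0.126754/376) = 0.018361.
For 95% confidence, z* = 1.960.
ME = 1.960·0.018361 = 0.0360.

ME = 0.0360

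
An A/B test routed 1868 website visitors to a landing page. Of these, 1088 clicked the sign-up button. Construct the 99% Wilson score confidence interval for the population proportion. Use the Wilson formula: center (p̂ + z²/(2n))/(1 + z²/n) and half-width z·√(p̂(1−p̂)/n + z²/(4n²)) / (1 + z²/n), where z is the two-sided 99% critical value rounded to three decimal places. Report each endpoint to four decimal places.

Here p̂ = 1088/1868 = 0.58244 and z = 2.576 (z² = 6.635776).
1 + z²/n = 1.003552.
Adjusted center: (0.58244 + z²/(2n))/1.003552 = 0.58215.
Radicand: p̂(1−p̂)/n + z²/(4n²) = 0.000130195 + 0.000000475 = 0.000130670.
Half-width = z·√(radicand)/denom = 2.576·0.011431/1.003552 = 0.02934.
So the interval runs from 0.5528 to 0.6115.

(0.5528, 0.6115)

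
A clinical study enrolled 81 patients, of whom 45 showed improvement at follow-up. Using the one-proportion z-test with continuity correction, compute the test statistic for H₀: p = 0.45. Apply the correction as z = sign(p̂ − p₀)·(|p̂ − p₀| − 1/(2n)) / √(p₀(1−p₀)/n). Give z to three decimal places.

Sample proportion p̂ = 45/81 = 0.55556. p̂ − p₀ = 0.105556.
Continuity correction 1/(2n) = 1/162 = 0.006173.
Corrected numerator: |0.105556| − 0.006173 = 0.099383.
Null standard error: √(0.45·0.55/81) = √0.003055556 = 0.055277.
z = (+)0.099383/0.055277 = 1.798.

z = 1.798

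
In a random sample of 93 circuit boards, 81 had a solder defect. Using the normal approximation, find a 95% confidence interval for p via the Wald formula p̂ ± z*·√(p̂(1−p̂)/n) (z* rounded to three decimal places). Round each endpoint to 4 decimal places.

With x = 81 successes in n = 93, p̂ = 0.87097.
Standard error of p̂: √(0.112383/93) = √0.001208419 = 0.034762.
The 95% critical value is z* = 1.960.
Margin = 1.960·0.034762 = 0.06813.
So the interval runs from 0.8028 to 0.9391.

(0.8028, 0.9391)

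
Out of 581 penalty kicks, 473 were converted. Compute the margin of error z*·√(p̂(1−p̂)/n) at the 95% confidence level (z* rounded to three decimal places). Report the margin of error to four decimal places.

p̂ = 473/581 = 0.81411.
Standard error of p̂: √(0.151333/581) = √0.000260469 = 0.016139.
z* = 1.960 at the 95% level.
ME = 1.960·0.016139 = 0.0316.

ME = 0.0316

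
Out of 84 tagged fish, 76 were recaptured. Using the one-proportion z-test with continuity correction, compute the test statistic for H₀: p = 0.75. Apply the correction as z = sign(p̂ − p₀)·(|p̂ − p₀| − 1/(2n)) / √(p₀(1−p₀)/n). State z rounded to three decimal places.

Sample proportion p̂ = 76/84 = 0.90476. p̂ − p₀ = 0.154762.
Continuity correction 1/(2n) = 1/168 = 0.005952.
Corrected numerator: |0.154762| − 0.005952 = 0.148810.
Under H₀, SE = √(p₀(1−p₀)/n) = √(0.75·0.25/84) = √0.002232143 = 0.047246.
z = +0.148810/0.047246 = 3.150.

z = 3.150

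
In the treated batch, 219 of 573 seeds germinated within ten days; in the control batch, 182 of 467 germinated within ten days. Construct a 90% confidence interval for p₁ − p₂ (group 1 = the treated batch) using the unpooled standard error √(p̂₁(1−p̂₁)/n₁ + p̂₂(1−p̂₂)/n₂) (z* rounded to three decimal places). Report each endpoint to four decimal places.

p̂₁ = 219/573 = 0.38220, p̂₂ = 182/467 = 0.38972; p̂₁ − p̂₂ = -0.00752.
Unpooled SE = √(p̂₁(1−p̂₁)/n₁ + p̂₂(1−p̂₂)/n₂) = √(0.000412082 + 0.000509291) = 0.030354.
The 90% critical value is z* = 1.645. Margin = 1.645·0.030354 = 0.04993.
So the interval runs from -0.0575 to 0.0424.

(-0.0575, 0.0424)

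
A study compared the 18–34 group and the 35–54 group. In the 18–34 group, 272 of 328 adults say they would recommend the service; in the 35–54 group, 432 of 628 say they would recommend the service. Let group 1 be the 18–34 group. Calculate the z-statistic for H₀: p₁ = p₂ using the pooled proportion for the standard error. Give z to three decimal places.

Sample proportions: p̂₁ = 272/328 = 0.82927 and p̂₂ = 432/628 = 0.68790.
Pooling: p̂ = 704/956 = 0.73640.
Pooled SE = √[0.1941142·0.00464114] ≈ 0.030015.
z = 0.14137/0.030015 = 4.710.

z = 4.710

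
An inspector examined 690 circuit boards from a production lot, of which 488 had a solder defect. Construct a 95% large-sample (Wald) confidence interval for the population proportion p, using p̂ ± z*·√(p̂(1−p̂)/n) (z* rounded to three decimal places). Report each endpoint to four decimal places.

(0.6733, 0.7412)

The sample proportion is 488/690 = 0.70725.
Standard error of p̂: √(0.207049/690) = √0.000300071 = 0.017323.
z* = 1.960 at the 95% level.
Margin = 1.960·0.017323 = 0.03395.
Interval: 0.70725 ± 0.03395 → (0.6733, 0.7412).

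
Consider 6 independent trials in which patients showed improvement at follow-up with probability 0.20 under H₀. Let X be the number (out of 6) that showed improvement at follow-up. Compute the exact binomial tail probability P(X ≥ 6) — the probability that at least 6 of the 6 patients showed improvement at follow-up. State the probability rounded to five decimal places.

P = 0.00006

X is binomial with n = 6 and p = 0.20.
P(X ≥ 6) = C(6,6)·0.20^6·0.80^0.
= 0.000064 = 0.00006.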